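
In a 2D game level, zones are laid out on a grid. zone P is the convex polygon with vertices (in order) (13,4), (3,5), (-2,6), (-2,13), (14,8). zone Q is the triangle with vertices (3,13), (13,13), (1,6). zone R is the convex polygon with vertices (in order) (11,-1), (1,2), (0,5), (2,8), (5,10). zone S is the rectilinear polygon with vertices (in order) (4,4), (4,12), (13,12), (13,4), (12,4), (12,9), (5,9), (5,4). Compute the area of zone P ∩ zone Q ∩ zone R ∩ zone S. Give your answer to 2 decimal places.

The intersection is the polygon with vertices (5,10), (5.545,9), (5,9), (5,8.333), (4,7.75), (4,9.333).
By the shoelace formula its area is 1.90.

1.90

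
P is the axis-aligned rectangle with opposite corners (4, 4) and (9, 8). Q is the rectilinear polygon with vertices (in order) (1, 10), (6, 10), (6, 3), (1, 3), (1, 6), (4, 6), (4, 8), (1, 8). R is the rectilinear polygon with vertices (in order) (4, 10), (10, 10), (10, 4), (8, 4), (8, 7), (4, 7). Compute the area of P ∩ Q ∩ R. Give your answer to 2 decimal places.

The intersection is the polygon with vertices (6,7), (4,7), (4,8), (6,8).
By the shoelace formula its area is 2.00.

2.00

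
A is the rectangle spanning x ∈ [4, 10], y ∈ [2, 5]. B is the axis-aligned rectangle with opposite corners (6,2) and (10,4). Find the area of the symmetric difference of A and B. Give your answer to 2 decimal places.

|A∩B|: x∈[6,10], y∈[2,4] → 4·2 = 8.
|A △ B| = |A| + |B| − 2·|A∩B| = 18 + 8 − 16 = 10.00.

10.00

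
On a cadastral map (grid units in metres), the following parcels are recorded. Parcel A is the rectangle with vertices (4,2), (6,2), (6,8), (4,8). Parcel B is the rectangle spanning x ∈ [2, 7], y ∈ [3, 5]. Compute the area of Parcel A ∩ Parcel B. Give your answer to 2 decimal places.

4.00

|Parcel A∩Parcel B|: x∈[4,6], y∈[3,5] → 2·2 = 4.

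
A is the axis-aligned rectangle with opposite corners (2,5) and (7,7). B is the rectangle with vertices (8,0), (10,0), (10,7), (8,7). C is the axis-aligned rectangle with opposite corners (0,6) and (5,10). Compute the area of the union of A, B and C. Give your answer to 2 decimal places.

By inclusion–exclusion:
Individual areas: |A| = 10, |B| = 14, |C| = 20.
|A∩B| = 0 (no overlap).
|A∩C|: x∈[2,5], y∈[6,7] → 3·1 = 3.
|B∩C| = 0 (no overlap).
|A∩B∩C| = 0.
|A ∪ B ∪ C| = 44 − 3 + 0 = 41.00.

41.00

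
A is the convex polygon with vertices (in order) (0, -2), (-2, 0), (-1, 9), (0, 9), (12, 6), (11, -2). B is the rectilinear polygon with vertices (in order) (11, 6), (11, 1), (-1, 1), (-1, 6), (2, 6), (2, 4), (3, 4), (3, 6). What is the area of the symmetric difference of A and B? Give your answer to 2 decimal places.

67.50

|A| = 125.5, |B| = 58, |A∩B| = 58.
|A △ B| = |A| + |B| − 2·|A∩B| = 125.5 + 58 − 116 = 67.50.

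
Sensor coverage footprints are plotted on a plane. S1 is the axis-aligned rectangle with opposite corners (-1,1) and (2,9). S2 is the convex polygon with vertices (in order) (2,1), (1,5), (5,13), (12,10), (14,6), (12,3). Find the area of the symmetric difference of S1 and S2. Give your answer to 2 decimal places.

|S1| = 24, |S2| = 100.5, |S1∩S2| = 3.
|S1 △ S2| = |S1| + |S2| − 2·|S1∩S2| = 24 + 100.5 − 6 = 118.50.

118.50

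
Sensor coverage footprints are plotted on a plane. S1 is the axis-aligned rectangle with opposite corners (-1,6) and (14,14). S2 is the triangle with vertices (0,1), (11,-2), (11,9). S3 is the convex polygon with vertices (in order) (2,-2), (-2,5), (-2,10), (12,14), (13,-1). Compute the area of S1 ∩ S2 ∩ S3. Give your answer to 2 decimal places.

6.19

The intersection is the polygon with vertices (11,9), (11,6), (6.875,6).
By the shoelace formula its area is 6.19.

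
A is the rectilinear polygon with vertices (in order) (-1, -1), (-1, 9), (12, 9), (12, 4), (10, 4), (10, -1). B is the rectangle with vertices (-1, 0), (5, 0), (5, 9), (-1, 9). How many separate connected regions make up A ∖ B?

A ∖ B is a single connected region.

1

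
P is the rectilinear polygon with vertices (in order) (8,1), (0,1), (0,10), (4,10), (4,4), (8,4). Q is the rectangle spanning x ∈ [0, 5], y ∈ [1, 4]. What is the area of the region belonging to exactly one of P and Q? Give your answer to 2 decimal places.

33.00

|P| = 48, |Q| = 15, |P∩Q| = 15.
|P △ Q| = |P| + |Q| − 2·|P∩Q| = 48 + 15 − 30 = 33.00.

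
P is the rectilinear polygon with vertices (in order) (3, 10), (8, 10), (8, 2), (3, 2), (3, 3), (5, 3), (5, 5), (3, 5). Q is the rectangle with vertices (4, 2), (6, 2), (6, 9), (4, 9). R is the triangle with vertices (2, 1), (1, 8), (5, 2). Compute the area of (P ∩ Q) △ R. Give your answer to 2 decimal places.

|P ∩ Q| = 12.
|(P ∩ Q) ∩ R| = 0.6667.
|(P ∩ Q) △ R| = 12 + 11 − 1.3333 = 21.67.

21.67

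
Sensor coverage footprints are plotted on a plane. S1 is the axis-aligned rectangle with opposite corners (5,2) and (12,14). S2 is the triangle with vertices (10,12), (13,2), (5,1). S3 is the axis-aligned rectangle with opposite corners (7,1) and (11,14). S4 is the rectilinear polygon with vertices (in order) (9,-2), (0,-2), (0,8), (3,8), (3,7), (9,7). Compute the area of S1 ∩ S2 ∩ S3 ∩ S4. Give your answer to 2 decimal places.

The intersection is the polygon with vertices (7,5.4), (7.727,7), (9,7), (9,2), (7,2).
By the shoelace formula its area is 9.42.

9.42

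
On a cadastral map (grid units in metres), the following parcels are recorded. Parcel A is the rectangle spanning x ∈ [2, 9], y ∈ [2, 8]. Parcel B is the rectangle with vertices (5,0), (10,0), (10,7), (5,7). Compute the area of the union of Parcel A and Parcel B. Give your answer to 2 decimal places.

By inclusion–exclusion:
Individual areas: |Parcel A| = 42, |Parcel B| = 35.
|Parcel A∩Parcel B|: x∈[5,9], y∈[2,7] → 4·5 = 20.
|Parcel A ∪ Parcel B| = 77 − 20 = 57.00.

57.00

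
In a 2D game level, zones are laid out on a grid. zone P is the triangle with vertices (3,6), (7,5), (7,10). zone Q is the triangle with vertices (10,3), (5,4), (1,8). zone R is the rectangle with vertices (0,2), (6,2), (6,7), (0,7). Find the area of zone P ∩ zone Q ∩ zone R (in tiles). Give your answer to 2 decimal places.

The intersection is the polygon with vertices (3.571,6.571), (5.909,5.273), (3,6).
By the shoelace formula its area is 1.04.

1.04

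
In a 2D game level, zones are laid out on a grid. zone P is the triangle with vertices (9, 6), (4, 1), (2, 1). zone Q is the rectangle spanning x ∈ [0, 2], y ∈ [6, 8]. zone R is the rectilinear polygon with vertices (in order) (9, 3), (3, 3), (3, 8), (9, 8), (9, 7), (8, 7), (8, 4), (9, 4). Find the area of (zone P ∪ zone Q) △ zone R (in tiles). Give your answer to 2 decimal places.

32.69

|zone P ∪ zone Q| = 9.
|(zone P ∪ zone Q) ∩ zone R| = 1.6571.
|(zone P ∪ zone Q) △ zone R| = 9 + 27 − 3.3143 = 32.69.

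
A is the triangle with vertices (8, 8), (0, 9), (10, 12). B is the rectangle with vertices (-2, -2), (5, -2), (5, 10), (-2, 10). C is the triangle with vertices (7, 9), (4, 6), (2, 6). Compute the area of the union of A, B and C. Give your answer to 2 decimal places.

By inclusion–exclusion:
Individual areas: |A| = 17, |B| = 84, |C| = 3.
|A∩B| = 4.8958.
|A∩C| = 0.1877.
|B∩C| = 2.2.
|A∩B∩C| = 0.
|A ∪ B ∪ C| = 104 − 7.2836 + 0 = 96.72.

96.72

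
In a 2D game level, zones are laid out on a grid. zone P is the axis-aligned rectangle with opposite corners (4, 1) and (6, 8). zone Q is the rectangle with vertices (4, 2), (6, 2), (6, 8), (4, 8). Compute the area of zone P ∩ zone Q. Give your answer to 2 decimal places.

|zone P∩zone Q|: x∈[4,6], y∈[2,8] → 2·6 = 12.

12.00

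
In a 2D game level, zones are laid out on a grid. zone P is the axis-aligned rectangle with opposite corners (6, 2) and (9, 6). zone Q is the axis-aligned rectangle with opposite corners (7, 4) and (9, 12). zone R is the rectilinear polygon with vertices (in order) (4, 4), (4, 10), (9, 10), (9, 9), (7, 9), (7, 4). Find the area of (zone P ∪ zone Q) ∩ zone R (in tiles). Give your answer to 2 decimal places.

4.00

|zone P ∪ zone Q| = 24.
|(zone P ∪ zone Q) ∩ zone R| = 4.00.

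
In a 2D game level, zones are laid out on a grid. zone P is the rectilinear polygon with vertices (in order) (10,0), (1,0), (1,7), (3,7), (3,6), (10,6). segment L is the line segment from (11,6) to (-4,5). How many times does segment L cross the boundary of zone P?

The segment meets the boundary at (1,5.333), (10,5.933).

2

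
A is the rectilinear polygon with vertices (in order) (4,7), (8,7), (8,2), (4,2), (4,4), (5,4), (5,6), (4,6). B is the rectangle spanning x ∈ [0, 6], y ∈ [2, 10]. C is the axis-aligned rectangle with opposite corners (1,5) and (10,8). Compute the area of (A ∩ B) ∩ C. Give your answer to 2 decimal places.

The region (A ∩ B) ∩ C is the polygon with vertices (6,5), (5,5), (5,6), (4,6), (4,7), (6,7).
By the shoelace formula its area is 3.00.

3.00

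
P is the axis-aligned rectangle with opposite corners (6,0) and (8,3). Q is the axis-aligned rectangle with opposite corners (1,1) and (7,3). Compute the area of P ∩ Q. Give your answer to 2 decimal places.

|P∩Q|: x∈[6,7], y∈[1,3] → 1·2 = 2.

2.00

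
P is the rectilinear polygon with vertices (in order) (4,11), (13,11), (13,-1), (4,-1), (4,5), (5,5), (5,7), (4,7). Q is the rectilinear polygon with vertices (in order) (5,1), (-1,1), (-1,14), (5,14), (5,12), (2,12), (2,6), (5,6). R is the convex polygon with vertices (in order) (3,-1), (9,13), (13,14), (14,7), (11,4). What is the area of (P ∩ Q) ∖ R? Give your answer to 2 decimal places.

2.50

|P ∩ Q| = 4.
|(P ∩ Q) ∩ R| = 1.5.
|(P ∩ Q) ∖ R| = 4 − 1.5 = 2.50.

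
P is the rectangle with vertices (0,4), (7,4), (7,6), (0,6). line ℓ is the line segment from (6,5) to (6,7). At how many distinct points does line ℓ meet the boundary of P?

1

The segment meets the boundary at (6,6).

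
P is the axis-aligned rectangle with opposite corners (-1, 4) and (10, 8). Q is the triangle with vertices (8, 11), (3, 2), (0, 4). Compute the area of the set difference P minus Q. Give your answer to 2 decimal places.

|P| = 44, |P∩Q| = 11.746.
|P ∖ Q| = |P| − |P∩Q| = 44 − 11.746 = 32.25.

32.25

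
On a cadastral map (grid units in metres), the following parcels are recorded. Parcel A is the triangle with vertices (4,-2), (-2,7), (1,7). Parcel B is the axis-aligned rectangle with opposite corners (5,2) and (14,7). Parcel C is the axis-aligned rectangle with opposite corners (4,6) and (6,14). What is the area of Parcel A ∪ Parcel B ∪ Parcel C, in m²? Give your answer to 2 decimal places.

By inclusion–exclusion:
Individual areas: |Parcel A| = 13.5, |Parcel B| = 45, |Parcel C| = 16.
|Parcel A∩Parcel B| = 0.
|Parcel A∩Parcel C| = 0.
|Parcel B∩Parcel C|: x∈[5,6], y∈[6,7] → 1·1 = 1.
|Parcel A∩Parcel B∩Parcel C| = 0.
|Parcel A ∪ Parcel B ∪ Parcel C| = 74.5 − 1 + 0 = 73.50.

73.50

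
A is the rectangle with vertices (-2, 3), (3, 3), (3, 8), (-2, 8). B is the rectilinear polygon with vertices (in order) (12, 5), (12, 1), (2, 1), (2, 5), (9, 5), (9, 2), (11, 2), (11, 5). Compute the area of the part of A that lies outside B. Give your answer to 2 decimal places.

23.00

|A| = 25, |A∩B| = 2.
|A ∖ B| = |A| − |A∩B| = 25 − 2 = 23.00.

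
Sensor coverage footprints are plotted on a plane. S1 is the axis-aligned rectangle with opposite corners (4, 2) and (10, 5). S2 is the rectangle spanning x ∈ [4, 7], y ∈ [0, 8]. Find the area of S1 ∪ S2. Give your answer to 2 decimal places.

By inclusion–exclusion:
Individual areas: |S1| = 18, |S2| = 24.
|S1∩S2|: x∈[4,7], y∈[2,5] → 3·3 = 9.
|S1 ∪ S2| = 42 − 9 = 33.00.

33.00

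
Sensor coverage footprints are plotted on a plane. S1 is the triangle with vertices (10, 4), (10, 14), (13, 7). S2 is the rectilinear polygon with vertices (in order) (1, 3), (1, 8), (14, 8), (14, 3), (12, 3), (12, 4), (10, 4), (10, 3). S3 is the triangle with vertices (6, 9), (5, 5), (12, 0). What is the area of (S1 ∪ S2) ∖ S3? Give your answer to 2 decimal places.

57.97

|S1 ∪ S2| = 70.7143.
|(S1 ∪ S2) ∩ S3| = 12.7417.
|(S1 ∪ S2) ∖ S3| = 70.7143 − 12.7417 = 57.97.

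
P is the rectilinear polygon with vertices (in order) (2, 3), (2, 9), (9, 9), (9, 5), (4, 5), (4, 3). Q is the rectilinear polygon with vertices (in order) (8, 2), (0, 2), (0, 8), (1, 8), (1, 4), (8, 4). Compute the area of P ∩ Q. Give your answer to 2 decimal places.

2.00

The intersection is the polygon with vertices (2,4), (4,4), (4,3), (2,3).
By the shoelace formula its area is 2.00.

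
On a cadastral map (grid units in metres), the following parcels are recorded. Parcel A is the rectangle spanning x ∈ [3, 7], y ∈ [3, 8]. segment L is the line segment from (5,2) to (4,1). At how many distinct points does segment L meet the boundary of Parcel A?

0

The segment lies entirely outside Parcel A and never meets its boundary.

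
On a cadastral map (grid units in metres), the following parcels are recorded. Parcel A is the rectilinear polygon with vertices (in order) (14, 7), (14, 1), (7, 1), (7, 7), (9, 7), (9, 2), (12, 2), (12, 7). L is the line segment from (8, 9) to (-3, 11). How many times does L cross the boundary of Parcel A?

0

The segment lies entirely outside Parcel A and never meets its boundary.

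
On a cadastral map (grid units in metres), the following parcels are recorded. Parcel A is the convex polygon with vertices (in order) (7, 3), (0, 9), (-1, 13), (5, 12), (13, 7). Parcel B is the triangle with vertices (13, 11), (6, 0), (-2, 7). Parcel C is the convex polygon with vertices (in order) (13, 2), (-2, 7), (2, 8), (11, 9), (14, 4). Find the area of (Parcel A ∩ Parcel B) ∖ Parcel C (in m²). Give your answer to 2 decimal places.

6.02

|Parcel A ∩ Parcel B| = 35.2519.
|(Parcel A ∩ Parcel B) ∩ Parcel C| = 29.2297.
|(Parcel A ∩ Parcel B) ∖ Parcel C| = 35.2519 − 29.2297 = 6.02.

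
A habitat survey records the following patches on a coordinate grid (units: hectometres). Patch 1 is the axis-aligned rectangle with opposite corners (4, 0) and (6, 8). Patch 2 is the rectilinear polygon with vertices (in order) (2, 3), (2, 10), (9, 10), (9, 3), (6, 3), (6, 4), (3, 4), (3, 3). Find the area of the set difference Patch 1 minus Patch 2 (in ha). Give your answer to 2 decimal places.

8.00

|Patch 1| = 16, |Patch 1∩Patch 2| = 8.
|Patch 1 ∖ Patch 2| = |Patch 1| − |Patch 1∩Patch 2| = 16 − 8 = 8.00.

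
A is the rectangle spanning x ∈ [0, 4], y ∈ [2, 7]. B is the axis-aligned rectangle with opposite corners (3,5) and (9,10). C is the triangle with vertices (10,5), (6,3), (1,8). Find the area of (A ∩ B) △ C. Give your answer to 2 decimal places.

|A ∩ B| = 2.
|(A ∩ B) ∩ C| = 1.5.
|(A ∩ B) △ C| = 2 + 15 − 3 = 14.00.

14.00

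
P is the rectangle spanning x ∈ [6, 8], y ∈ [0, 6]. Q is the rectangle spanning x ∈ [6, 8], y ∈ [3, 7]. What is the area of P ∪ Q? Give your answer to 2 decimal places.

14.00

By inclusion–exclusion:
Individual areas: |P| = 12, |Q| = 8.
|P∩Q|: x∈[6,8], y∈[3,6] → 2·3 = 6.
|P ∪ Q| = 20 − 6 = 14.00.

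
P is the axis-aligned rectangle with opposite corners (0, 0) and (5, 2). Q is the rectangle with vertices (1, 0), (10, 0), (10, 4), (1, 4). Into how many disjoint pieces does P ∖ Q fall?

1

P ∖ Q is a single connected region.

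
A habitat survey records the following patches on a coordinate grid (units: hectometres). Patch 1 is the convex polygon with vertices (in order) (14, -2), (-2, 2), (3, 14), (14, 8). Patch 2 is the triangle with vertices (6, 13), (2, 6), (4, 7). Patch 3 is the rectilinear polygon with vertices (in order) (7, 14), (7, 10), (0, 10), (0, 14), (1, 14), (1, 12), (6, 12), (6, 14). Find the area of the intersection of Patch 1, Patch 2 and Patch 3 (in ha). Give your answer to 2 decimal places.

The intersection is the polygon with vertices (5,10), (4.286,10), (5.429,12), (5.667,12).
By the shoelace formula its area is 0.95.

0.95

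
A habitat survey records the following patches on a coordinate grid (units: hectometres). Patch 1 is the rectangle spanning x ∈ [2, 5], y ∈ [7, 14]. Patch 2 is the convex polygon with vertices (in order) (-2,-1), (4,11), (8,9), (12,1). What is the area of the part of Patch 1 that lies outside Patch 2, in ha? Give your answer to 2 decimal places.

|Patch 1| = 21, |Patch 1∩Patch 2| = 7.75.
|Patch 1 ∖ Patch 2| = |Patch 1| − |Patch 1∩Patch 2| = 21 − 7.75 = 13.25.

13.25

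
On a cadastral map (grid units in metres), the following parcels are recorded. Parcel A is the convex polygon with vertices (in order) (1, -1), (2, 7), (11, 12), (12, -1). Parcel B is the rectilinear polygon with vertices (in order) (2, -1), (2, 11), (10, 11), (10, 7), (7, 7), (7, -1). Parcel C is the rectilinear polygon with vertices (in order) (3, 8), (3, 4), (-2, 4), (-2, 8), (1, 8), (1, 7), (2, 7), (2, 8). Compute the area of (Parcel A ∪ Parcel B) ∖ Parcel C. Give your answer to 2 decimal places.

114.84

|Parcel A ∪ Parcel B| = 119.4.
|(Parcel A ∪ Parcel B) ∩ Parcel C| = 4.5625.
|(Parcel A ∪ Parcel B) ∖ Parcel C| = 119.4 − 4.5625 = 114.84.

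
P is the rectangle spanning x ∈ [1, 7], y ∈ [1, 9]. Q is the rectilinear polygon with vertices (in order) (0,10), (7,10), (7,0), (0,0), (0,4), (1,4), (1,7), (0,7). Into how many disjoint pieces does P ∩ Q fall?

P ∩ Q is a single connected region.

1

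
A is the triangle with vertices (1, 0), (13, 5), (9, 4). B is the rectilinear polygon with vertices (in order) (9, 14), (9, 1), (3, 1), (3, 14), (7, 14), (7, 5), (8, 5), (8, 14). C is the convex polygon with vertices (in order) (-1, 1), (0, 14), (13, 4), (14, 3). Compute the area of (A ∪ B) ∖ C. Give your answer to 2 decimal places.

|A ∪ B| = 70.5333.
|(A ∪ B) ∩ C| = 42.7413.
|(A ∪ B) ∖ C| = 70.5333 − 42.7413 = 27.79.

27.79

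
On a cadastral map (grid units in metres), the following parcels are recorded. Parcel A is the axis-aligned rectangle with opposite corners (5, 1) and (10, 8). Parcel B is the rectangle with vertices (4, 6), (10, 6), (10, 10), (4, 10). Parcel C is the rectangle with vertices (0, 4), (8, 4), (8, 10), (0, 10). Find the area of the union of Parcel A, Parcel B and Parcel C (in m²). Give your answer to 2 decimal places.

75.00

By inclusion–exclusion:
Individual areas: |Parcel A| = 35, |Parcel B| = 24, |Parcel C| = 48.
|Parcel A∩Parcel B|: x∈[5,10], y∈[6,8] → 5·2 = 10.
|Parcel A∩Parcel C|: x∈[5,8], y∈[4,8] → 3·4 = 12.
|Parcel B∩Parcel C|: x∈[4,8], y∈[6,10] → 4·4 = 16.
|Parcel A∩Parcel B∩Parcel C| = 6.
|Parcel A ∪ Parcel B ∪ Parcel C| = 107 − 38 + 6 = 75.00.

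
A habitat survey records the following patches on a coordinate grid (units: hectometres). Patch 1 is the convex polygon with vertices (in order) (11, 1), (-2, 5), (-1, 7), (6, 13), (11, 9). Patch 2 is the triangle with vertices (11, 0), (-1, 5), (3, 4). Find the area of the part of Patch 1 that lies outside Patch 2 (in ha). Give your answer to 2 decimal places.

|Patch 1| = 92, |Patch 1∩Patch 2| = 2.0118.
|Patch 1 ∖ Patch 2| = |Patch 1| − |Patch 1∩Patch 2| = 92 − 2.0118 = 89.99.

89.99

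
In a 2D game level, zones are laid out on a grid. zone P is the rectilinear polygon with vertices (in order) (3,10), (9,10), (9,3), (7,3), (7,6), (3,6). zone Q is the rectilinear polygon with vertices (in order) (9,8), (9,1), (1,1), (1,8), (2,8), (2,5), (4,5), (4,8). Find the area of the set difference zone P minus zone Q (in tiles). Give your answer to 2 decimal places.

|zone P| = 30, |zone P∩zone Q| = 16.
|zone P ∖ zone Q| = |zone P| − |zone P∩zone Q| = 30 − 16 = 14.00.

14.00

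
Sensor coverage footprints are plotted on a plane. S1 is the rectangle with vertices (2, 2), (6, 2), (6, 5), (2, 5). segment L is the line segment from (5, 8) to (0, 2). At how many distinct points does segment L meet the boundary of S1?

The segment meets the boundary at (2,4.4), (2.5,5).

2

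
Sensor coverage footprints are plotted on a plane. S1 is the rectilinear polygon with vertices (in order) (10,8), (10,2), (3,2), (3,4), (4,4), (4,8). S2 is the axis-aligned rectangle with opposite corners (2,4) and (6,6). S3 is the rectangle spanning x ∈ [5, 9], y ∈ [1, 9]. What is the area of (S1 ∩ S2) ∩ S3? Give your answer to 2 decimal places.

2.00

The region (S1 ∩ S2) ∩ S3 is the polygon with vertices (6,6), (6,4), (5,4), (5,6).
By the shoelace formula its area is 2.00.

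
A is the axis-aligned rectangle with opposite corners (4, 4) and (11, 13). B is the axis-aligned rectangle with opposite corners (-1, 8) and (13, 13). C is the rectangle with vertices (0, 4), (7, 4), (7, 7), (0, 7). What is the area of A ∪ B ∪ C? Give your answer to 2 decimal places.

By inclusion–exclusion:
Individual areas: |A| = 63, |B| = 70, |C| = 21.
|A∩B|: x∈[4,11], y∈[8,13] → 7·5 = 35.
|A∩C|: x∈[4,7], y∈[4,7] → 3·3 = 9.
|B∩C| = 0 (no overlap).
|A∩B∩C| = 0.
|A ∪ B ∪ C| = 154 − 44 + 0 = 110.00.

110.00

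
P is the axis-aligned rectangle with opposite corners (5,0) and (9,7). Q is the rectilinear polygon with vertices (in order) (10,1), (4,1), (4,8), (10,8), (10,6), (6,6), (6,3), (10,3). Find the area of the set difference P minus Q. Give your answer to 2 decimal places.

13.00

|P| = 28, |P∩Q| = 15.
|P ∖ Q| = |P| − |P∩Q| = 28 − 15 = 13.00.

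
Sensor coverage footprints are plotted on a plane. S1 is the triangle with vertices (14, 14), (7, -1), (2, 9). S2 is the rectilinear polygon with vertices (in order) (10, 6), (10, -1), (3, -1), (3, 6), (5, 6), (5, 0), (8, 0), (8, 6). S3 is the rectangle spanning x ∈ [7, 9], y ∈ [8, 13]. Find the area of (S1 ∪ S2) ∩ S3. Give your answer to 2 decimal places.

The region (S1 ∪ S2) ∩ S3 is the polygon with vertices (9,11.917), (9,8), (7,8), (7,11.083).
By the shoelace formula its area is 7.00.

7.00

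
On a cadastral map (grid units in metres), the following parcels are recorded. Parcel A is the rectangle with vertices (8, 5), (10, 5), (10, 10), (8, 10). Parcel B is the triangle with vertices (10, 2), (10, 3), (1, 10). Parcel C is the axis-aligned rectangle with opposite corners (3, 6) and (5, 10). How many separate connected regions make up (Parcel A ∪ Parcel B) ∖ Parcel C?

3

(Parcel A ∪ Parcel B) ∖ Parcel C splits into 3 disjoint pieces (area 10, area 0.2222, area 3.6111).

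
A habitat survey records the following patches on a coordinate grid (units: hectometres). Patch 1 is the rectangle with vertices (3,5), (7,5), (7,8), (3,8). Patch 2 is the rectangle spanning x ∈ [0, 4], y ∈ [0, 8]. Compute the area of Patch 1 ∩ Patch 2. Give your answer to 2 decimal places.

3.00

|Patch 1∩Patch 2|: x∈[3,4], y∈[5,8] → 1·3 = 3.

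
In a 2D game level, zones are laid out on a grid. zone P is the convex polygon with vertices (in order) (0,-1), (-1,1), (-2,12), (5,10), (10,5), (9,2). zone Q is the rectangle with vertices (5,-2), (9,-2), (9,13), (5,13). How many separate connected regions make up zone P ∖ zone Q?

zone P ∖ zone Q splits into 2 disjoint pieces (area 71.3333, area 2).

2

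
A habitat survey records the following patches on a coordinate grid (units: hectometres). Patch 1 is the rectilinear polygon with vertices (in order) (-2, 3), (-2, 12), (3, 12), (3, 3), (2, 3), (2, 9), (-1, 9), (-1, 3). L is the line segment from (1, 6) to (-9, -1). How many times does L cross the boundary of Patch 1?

2

The segment meets the boundary at (-2,3.9), (-1,4.6).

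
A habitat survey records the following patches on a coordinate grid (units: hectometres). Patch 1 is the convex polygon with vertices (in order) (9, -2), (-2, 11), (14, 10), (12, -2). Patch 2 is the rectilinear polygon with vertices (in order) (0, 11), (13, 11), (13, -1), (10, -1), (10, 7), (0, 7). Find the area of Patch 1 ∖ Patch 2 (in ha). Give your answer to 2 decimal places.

50.62

|Patch 1| = 116.5, |Patch 1∩Patch 2| = 65.8775.
|Patch 1 ∖ Patch 2| = |Patch 1| − |Patch 1∩Patch 2| = 116.5 − 65.8775 = 50.62.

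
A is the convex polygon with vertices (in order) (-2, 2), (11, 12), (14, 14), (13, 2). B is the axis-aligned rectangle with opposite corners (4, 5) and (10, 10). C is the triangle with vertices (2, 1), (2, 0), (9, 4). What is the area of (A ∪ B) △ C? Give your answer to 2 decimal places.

|A ∪ B| = 99.4462.
|(A ∪ B) ∩ C| = 1.1667.
|(A ∪ B) △ C| = 99.4462 + 3.5 − 2.3333 = 100.61.

100.61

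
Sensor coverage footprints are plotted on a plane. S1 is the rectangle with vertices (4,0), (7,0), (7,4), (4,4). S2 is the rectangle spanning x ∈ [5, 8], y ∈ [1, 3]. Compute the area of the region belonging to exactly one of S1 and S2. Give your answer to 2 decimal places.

10.00

|S1∩S2|: x∈[5,7], y∈[1,3] → 2·2 = 4.
|S1 △ S2| = |S1| + |S2| − 2·|S1∩S2| = 12 + 6 − 8 = 10.00.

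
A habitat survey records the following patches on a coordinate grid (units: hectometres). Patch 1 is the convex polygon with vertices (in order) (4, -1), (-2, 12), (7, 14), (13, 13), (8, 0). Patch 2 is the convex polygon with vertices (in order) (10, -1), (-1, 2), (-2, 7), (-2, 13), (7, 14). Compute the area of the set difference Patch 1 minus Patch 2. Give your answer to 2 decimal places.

|Patch 1| = 134.5, |Patch 1∩Patch 2| = 99.5608.
|Patch 1 ∖ Patch 2| = |Patch 1| − |Patch 1∩Patch 2| = 134.5 − 99.5608 = 34.94.

34.94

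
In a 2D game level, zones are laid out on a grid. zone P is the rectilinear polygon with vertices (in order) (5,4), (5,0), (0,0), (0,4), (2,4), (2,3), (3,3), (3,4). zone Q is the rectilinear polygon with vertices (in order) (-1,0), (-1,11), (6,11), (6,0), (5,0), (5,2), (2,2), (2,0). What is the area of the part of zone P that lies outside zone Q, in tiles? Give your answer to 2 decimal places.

|zone P| = 19, |zone P∩zone Q| = 13.
|zone P ∖ zone Q| = |zone P| − |zone P∩zone Q| = 19 − 13 = 6.00.

6.00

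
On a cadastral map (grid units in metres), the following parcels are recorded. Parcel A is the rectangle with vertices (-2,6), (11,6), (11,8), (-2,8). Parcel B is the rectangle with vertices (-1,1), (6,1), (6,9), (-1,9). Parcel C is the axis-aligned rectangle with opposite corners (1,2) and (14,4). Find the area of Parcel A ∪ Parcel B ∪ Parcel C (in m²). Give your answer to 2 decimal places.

By inclusion–exclusion:
Individual areas: |Parcel A| = 26, |Parcel B| = 56, |Parcel C| = 26.
|Parcel A∩Parcel B|: x∈[-1,6], y∈[6,8] → 7·2 = 14.
|Parcel A∩Parcel C| = 0 (no overlap).
|Parcel B∩Parcel C|: x∈[1,6], y∈[2,4] → 5·2 = 10.
|Parcel A∩Parcel B∩Parcel C| = 0.
|Parcel A ∪ Parcel B ∪ Parcel C| = 108 − 24 + 0 = 84.00.

84.00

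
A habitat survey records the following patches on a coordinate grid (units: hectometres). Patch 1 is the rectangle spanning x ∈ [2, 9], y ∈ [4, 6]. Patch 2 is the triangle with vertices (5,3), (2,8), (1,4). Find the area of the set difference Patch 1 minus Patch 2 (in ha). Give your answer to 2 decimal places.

|Patch 1| = 14, |Patch 1∩Patch 2| = 3.6.
|Patch 1 ∖ Patch 2| = |Patch 1| − |Patch 1∩Patch 2| = 14 − 3.6 = 10.40.

10.40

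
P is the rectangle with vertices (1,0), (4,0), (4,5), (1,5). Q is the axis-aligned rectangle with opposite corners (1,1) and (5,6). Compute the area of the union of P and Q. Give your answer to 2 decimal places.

By inclusion–exclusion:
Individual areas: |P| = 15, |Q| = 20.
|P∩Q|: x∈[1,4], y∈[1,5] → 3·4 = 12.
|P ∪ Q| = 35 − 12 = 23.00.

23.00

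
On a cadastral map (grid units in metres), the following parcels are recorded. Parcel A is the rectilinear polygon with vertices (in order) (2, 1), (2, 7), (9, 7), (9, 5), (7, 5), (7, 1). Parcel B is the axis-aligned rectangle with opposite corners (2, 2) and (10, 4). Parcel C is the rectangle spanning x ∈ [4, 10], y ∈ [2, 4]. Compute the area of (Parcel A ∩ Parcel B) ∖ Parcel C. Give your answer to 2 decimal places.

|Parcel A ∩ Parcel B| = 10.
|(Parcel A ∩ Parcel B) ∩ Parcel C| = 6.
|(Parcel A ∩ Parcel B) ∖ Parcel C| = 10 − 6 = 4.00.

4.00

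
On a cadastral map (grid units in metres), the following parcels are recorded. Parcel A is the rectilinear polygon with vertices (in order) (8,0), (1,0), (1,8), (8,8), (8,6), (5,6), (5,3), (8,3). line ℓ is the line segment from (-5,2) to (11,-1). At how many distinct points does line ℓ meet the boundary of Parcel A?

The segment meets the boundary at (5.667,0), (1,0.875).

2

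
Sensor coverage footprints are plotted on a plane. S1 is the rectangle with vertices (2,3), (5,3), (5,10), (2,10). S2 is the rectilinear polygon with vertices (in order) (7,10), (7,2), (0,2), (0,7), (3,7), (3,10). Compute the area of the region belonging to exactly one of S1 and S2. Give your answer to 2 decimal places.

32.00

|S1| = 21, |S2| = 47, |S1∩S2| = 18.
|S1 △ S2| = |S1| + |S2| − 2·|S1∩S2| = 21 + 47 − 36 = 32.00.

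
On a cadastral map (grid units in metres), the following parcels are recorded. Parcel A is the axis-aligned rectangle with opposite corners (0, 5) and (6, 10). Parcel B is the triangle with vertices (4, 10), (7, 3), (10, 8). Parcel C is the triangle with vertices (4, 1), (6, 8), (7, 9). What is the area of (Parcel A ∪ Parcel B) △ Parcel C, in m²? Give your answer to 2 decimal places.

42.93

|Parcel A ∪ Parcel B| = 44.
|(Parcel A ∪ Parcel B) ∩ Parcel C| = 1.7857.
|(Parcel A ∪ Parcel B) △ Parcel C| = 44 + 2.5 − 3.5714 = 42.93.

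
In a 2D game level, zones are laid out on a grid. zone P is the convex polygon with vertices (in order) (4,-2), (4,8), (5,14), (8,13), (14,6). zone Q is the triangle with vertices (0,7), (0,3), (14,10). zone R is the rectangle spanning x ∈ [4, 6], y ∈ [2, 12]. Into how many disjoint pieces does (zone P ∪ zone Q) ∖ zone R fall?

2

(zone P ∪ zone Q) ∖ zone R splits into 2 disjoint pieces (area 13.7143, area 70.8264).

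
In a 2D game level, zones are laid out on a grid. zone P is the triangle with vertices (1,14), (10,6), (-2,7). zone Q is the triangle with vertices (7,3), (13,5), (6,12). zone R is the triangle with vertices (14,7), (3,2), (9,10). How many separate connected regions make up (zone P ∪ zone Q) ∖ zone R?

(zone P ∪ zone Q) ∖ zone R splits into 2 disjoint pieces (area 44.3623, area 6.3053).

2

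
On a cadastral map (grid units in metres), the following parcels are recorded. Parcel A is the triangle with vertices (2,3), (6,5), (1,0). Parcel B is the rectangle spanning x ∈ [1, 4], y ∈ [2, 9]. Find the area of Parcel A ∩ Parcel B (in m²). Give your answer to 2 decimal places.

The intersection is the polygon with vertices (4,4), (4,3), (3,2), (1.667,2), (2,3).
By the shoelace formula its area is 2.67.

2.67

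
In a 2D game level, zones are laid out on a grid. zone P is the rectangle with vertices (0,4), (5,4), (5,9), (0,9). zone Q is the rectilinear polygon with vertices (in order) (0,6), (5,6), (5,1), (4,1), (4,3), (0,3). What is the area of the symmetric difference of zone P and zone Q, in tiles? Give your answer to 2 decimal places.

|zone P| = 25, |zone Q| = 17, |zone P∩zone Q| = 10.
|zone P △ zone Q| = |zone P| + |zone Q| − 2·|zone P∩zone Q| = 25 + 17 − 20 = 22.00.

22.00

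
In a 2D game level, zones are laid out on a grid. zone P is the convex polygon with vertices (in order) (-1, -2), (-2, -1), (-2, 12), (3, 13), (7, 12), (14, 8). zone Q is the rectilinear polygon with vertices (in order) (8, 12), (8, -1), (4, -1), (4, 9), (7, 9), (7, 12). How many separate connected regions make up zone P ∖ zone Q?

2

zone P ∖ zone Q splits into 2 disjoint pieces (area 88.6667, area 22.2857).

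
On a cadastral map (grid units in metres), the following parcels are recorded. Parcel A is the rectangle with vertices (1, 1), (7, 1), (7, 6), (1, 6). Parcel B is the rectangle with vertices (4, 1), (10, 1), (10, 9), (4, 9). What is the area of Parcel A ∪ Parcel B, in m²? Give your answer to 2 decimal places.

By inclusion–exclusion:
Individual areas: |Parcel A| = 30, |Parcel B| = 48.
|Parcel A∩Parcel B|: x∈[4,7], y∈[1,6] → 3·5 = 15.
|Parcel A ∪ Parcel B| = 78 − 15 = 63.00.

63.00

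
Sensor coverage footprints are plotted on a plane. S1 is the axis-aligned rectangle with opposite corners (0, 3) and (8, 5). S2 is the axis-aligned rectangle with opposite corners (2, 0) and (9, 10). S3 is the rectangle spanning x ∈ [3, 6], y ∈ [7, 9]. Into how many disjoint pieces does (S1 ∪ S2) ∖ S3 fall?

1

(S1 ∪ S2) ∖ S3 is a single connected region.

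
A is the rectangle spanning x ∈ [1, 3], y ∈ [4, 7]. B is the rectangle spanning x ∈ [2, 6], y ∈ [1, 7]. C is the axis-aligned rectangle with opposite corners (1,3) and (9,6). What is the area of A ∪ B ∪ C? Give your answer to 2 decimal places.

37.00

By inclusion–exclusion:
Individual areas: |A| = 6, |B| = 24, |C| = 24.
|A∩B|: x∈[2,3], y∈[4,7] → 1·3 = 3.
|A∩C|: x∈[1,3], y∈[4,6] → 2·2 = 4.
|B∩C|: x∈[2,6], y∈[3,6] → 4·3 = 12.
|A∩B∩C| = 2.
|A ∪ B ∪ C| = 54 − 19 + 2 = 37.00.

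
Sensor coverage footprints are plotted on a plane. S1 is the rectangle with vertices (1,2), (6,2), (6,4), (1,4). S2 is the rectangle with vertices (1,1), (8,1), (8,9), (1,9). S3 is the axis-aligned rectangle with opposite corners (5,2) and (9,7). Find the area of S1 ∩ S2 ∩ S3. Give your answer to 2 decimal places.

The intersection is the polygon with vertices (6,2), (5,2), (5,4), (6,4).
By the shoelace formula its area is 2.00.

2.00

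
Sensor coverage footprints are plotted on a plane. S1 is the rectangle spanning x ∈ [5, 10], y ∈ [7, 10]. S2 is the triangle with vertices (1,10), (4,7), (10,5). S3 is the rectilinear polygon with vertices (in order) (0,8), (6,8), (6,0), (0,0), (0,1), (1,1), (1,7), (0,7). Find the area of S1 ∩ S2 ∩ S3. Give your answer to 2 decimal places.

0.50

The intersection is the polygon with vertices (5,7.778), (6,7.222), (6,7), (5,7).
By the shoelace formula its area is 0.50.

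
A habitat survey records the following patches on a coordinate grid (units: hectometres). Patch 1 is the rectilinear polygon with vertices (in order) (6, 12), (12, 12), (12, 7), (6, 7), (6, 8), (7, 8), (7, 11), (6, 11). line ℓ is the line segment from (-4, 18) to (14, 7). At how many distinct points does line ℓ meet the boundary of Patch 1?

The segment meets the boundary at (12,8.222), (6,11.889).

2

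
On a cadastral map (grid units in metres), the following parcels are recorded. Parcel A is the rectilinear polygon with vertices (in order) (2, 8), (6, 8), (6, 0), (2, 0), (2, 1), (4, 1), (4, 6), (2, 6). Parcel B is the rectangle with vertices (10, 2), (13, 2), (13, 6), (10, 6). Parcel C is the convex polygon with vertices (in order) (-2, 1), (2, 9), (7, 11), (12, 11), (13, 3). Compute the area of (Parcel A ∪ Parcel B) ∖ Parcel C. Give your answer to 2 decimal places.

8.83

|Parcel A ∪ Parcel B| = 34.
|(Parcel A ∪ Parcel B) ∩ Parcel C| = 25.1708.
|(Parcel A ∪ Parcel B) ∖ Parcel C| = 34 − 25.1708 = 8.83.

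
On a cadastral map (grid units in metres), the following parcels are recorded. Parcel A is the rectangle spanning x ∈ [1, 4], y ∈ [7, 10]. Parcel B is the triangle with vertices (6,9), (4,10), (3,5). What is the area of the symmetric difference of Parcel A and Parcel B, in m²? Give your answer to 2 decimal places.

|Parcel A| = 9, |Parcel B| = 5.5, |Parcel A∩Parcel B| = 0.9.
|Parcel A △ Parcel B| = |Parcel A| + |Parcel B| − 2·|Parcel A∩Parcel B| = 9 + 5.5 − 1.8 = 12.70.

12.70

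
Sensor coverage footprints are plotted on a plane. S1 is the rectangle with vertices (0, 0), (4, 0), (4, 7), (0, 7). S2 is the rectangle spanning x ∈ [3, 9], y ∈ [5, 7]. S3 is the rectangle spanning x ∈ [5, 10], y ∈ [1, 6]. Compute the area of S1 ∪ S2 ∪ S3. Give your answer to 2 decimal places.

59.00

By inclusion–exclusion:
Individual areas: |S1| = 28, |S2| = 12, |S3| = 25.
|S1∩S2|: x∈[3,4], y∈[5,7] → 1·2 = 2.
|S1∩S3| = 0 (no overlap).
|S2∩S3|: x∈[5,9], y∈[5,6] → 4·1 = 4.
|S1∩S2∩S3| = 0.
|S1 ∪ S2 ∪ S3| = 65 − 6 + 0 = 59.00.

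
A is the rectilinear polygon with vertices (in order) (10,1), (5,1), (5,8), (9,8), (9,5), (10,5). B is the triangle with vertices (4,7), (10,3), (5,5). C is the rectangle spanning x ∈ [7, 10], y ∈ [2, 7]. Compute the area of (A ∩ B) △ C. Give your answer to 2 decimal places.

|A ∩ B| = 3.3333.
|(A ∩ B) ∩ C| = 1.2.
|(A ∩ B) △ C| = 3.3333 + 15 − 2.4 = 15.93.

15.93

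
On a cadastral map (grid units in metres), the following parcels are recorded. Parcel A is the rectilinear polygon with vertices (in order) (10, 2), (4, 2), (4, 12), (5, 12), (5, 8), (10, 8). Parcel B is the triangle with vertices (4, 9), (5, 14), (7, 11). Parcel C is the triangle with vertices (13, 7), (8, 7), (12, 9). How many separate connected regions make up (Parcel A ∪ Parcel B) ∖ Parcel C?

(Parcel A ∪ Parcel B) ∖ Parcel C is a single connected region.

1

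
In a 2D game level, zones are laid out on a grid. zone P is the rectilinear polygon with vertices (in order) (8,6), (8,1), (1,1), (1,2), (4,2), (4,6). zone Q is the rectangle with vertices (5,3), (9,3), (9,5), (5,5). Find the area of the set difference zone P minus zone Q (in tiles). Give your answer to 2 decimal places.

|zone P| = 23, |zone P∩zone Q| = 6.
|zone P ∖ zone Q| = |zone P| − |zone P∩zone Q| = 23 − 6 = 17.00.

17.00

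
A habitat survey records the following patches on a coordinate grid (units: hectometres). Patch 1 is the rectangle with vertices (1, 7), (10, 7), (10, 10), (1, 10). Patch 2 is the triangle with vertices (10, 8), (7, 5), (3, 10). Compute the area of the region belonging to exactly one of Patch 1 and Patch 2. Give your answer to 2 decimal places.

20.70

|Patch 1| = 27, |Patch 2| = 13.5, |Patch 1∩Patch 2| = 9.9.
|Patch 1 △ Patch 2| = |Patch 1| + |Patch 2| − 2·|Patch 1∩Patch 2| = 27 + 13.5 − 19.8 = 20.70.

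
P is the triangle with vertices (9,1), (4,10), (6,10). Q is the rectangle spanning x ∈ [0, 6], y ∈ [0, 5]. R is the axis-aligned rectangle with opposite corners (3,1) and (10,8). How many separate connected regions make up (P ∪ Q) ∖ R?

(P ∪ Q) ∖ R splits into 2 disjoint pieces (area 3.5556, area 18).

2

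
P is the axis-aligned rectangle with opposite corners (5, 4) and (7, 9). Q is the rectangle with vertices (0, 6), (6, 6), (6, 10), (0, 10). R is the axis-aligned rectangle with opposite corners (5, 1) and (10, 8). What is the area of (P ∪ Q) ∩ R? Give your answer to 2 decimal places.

8.00

The region (P ∪ Q) ∩ R is the polygon with vertices (7,4), (5,4), (5,6), (5,8), (7,8).
By the shoelace formula its area is 8.00.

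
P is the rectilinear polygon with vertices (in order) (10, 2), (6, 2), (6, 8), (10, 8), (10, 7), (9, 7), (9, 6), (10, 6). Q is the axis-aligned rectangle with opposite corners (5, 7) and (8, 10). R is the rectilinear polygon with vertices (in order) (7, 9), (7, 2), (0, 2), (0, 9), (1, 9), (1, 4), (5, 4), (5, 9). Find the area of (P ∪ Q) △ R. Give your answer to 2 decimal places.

41.00

|P ∪ Q| = 30.
|(P ∪ Q) ∩ R| = 9.
|(P ∪ Q) △ R| = 30 + 29 − 18 = 41.00.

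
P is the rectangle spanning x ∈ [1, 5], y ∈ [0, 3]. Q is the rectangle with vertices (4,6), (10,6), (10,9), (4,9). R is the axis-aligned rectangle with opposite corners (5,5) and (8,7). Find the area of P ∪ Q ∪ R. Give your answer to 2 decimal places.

33.00

By inclusion–exclusion:
Individual areas: |P| = 12, |Q| = 18, |R| = 6.
|P∩Q| = 0 (no overlap).
|P∩R| = 0 (no overlap).
|Q∩R|: x∈[5,8], y∈[6,7] → 3·1 = 3.
|P∩Q∩R| = 0.
|P ∪ Q ∪ R| = 36 − 3 + 0 = 33.00.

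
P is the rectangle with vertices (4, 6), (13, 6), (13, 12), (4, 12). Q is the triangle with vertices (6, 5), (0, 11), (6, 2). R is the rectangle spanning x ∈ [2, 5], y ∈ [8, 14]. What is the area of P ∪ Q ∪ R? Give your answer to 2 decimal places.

By inclusion–exclusion:
Individual areas: |P| = 54, |Q| = 9, |R| = 18.
|P∩Q| = 0.5.
|P∩R|: x∈[4,5], y∈[8,12] → 1·4 = 4.
|Q∩R| = 0.5.
|P∩Q∩R| = 0.
|P ∪ Q ∪ R| = 81 − 5 + 0 = 76.00.

76.00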